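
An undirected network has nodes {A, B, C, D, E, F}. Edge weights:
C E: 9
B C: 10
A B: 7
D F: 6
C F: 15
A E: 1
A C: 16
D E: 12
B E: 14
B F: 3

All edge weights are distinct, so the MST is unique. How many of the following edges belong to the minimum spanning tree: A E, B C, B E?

1

Kruskal: consider edges lightest-first.
A E (1): add — endpoints in different components.
B F (3): add — endpoints in different components.
D F (6): add — endpoints in different components.
A B (7): add — endpoints in different components.
C E (9): add — endpoints in different components.
MST edge set: {A E, B F, D F, A B, C E}.
Of the listed edges, {A E} are in the MST → 1.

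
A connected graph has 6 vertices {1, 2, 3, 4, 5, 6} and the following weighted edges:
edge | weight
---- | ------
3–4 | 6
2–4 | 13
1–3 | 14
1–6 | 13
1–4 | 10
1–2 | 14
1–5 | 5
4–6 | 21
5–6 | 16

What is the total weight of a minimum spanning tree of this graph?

47

Sort edges by weight, then run Kruskal:
1–5 (5): add. Components now {1,5} {2} {3} {4} {6}
3–4 (6): add. Components now {1,5} {2} {3,4} {6}
1–4 (10): add. Components now {1,3,4,5} {2} {6}
1–6 (13): add. Components now {1,3,4,5,6} {2}
2–4 (13): add. Components now {1,2,3,4,5,6}
MST edges: 1–5, 3–4, 1–4, 1–6, 2–4; total weight 5+6+10+13+13 = 47.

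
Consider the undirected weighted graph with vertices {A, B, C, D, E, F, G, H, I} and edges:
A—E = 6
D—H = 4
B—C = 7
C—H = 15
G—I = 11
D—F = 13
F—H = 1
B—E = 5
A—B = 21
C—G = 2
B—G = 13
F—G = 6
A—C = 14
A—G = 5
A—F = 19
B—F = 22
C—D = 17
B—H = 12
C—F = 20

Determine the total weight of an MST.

40

Grow the tree from G using Prim:
Step 1: cheapest edge leaving the tree is C—G (2); add C.
Step 2: cheapest edge leaving the tree is A—G (5); add A.
Step 3: cheapest edge leaving the tree is A—E (6); add E.
Step 4: cheapest edge leaving the tree is B—E (5); add B.
Step 5: cheapest edge leaving the tree is F—G (6); add F.
Step 6: cheapest edge leaving the tree is F—H (1); add H.
Step 7: cheapest edge leaving the tree is D—H (4); add D.
Step 8: cheapest edge leaving the tree is G—I (11); add I.
MST edges: C—G, A—G, A—E, B—E, F—G, F—H, D—H, G—I; total weight 2+5+6+5+6+1+4+11 = 40.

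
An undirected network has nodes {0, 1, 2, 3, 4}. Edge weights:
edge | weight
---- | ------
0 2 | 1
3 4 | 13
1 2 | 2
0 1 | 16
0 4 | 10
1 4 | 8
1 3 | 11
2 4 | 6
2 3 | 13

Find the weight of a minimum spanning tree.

20

Kruskal's algorithm — process edges by increasing weight (ties by edge label):
0 2 (1): add — endpoints in different components.
1 2 (2): add — endpoints in different components.
2 4 (6): add — endpoints in different components.
1 4 (8): skip — 1 and 4 already connected.
0 4 (10): skip — 0 and 4 already connected.
1 3 (11): add — endpoints in different components.
MST edges: 0 2, 1 2, 2 4, 1 3; total weight 1+2+6+11 = 20.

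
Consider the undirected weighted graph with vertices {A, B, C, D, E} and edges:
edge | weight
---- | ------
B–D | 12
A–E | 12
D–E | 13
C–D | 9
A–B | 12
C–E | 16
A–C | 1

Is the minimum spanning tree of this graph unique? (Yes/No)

No

Sort edges by weight, then run Kruskal:
A–C (1): add. Components now {A,C} {B} {D} {E}
C–D (9): add. Components now {A,C,D} {B} {E}
A–B (12): add. Components now {A,B,C,D} {E}
A–E (12): add. Components now {A,B,C,D,E}
Non-tree edge B–D has weight 12, equal to the heaviest edge on its tree cycle — swapping gives another MST of the same weight. Not unique.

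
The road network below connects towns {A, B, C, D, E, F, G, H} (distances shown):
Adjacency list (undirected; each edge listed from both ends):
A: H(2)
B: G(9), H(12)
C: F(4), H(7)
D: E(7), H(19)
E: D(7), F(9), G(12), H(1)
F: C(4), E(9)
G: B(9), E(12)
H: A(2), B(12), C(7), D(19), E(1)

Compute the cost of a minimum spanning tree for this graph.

Sort edges by weight, then run Kruskal:
E H (1): add — endpoints in different components.
A H (2): add — endpoints in different components.
C F (4): add — endpoints in different components.
C H (7): add — endpoints in different components.
D E (7): add — endpoints in different components.
B G (9): add — endpoints in different components.
E F (9): skip — E and F already connected.
B H (12): add — endpoints in different components.
MST edges: E H, A H, C F, C H, D E, B G, B H; total weight 1+2+4+7+7+9+12 = 42.

42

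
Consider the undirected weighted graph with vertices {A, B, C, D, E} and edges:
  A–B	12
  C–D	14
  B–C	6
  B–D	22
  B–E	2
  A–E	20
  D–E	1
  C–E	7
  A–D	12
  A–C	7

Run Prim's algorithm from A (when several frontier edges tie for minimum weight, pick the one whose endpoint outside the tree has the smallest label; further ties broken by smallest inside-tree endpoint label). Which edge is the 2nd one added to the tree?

Grow the tree from A using Prim:
Step 1: frontier [A–C 7, A–B 12, A–D 12, A–E 20] → take A–C (7); add C.
Step 2: frontier [A–B 12, A–D 12, A–E 20, B–C 6, C–E 7, C–D 14] → take B–C (6); add B.
Step 3: frontier [A–D 12, A–E 20, B–E 2, B–D 22, C–E 7, C–D 14] → take B–E (2); add E.
Step 4: frontier [A–D 12, B–D 22, C–D 14, D–E 1] → take D–E (1); add D.
The 2nd edge added is B–C.

B-C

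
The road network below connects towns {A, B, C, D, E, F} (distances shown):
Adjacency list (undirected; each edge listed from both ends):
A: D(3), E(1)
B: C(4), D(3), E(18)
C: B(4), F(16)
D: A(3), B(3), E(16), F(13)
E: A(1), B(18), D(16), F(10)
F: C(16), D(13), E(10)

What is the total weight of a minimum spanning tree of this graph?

Prim's algorithm from C:
Step 1: cheapest edge leaving the tree is B–C (4); add B.
Step 2: cheapest edge leaving the tree is B–D (3); add D.
Step 3: cheapest edge leaving the tree is A–D (3); add A.
Step 4: cheapest edge leaving the tree is A–E (1); add E.
Step 5: cheapest edge leaving the tree is E–F (10); add F.
MST edges: B–C, B–D, A–D, A–E, E–F; total weight 4+3+3+1+10 = 21.

21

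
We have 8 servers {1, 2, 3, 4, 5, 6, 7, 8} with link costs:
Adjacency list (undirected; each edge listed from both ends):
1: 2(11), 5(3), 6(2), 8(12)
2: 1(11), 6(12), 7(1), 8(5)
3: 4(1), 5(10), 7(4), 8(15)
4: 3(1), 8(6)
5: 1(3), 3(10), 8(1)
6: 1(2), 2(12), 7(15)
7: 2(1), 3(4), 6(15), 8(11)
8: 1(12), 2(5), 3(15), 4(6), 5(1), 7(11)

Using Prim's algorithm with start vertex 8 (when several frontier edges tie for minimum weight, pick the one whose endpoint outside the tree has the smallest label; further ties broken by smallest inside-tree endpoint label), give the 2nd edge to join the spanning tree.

Grow the tree from 8 using Prim:
Step 1: cheapest edge leaving the tree is 5 8 (1); add 5.
Step 2: cheapest edge leaving the tree is 1 5 (3); add 1.
Step 3: cheapest edge leaving the tree is 1 6 (2); add 6.
Step 4: cheapest edge leaving the tree is 2 8 (5); add 2.
Step 5: cheapest edge leaving the tree is 2 7 (1); add 7.
Step 6: cheapest edge leaving the tree is 3 7 (4); add 3.
Step 7: cheapest edge leaving the tree is 3 4 (1); add 4.
The 2nd edge added is 1 5.

1-5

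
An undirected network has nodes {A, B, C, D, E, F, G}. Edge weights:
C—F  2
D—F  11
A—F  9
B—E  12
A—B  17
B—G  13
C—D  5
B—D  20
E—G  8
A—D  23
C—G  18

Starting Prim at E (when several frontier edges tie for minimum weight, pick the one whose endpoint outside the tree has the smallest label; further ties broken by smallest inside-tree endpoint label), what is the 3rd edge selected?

Prim's algorithm from E:
Step 1: frontier [E—G 8, B—E 12] → take E—G (8); add G.
Step 2: frontier [B—E 12, B—G 13, C—G 18] → take B—E (12); add B.
Step 3: frontier [A—B 17, B—D 20, C—G 18] → take A—B (17); add A.
Step 4: frontier [A—F 9, A—D 23, B—D 20, C—G 18] → take A—F (9); add F.
Step 5: frontier [A—D 23, B—D 20, C—F 2, D—F 11, C—G 18] → take C—F (2); add C.
Step 6: frontier [A—D 23, B—D 20, C—D 5, D—F 11] → take C—D (5); add D.
The 3rd edge added is A—B.

A-B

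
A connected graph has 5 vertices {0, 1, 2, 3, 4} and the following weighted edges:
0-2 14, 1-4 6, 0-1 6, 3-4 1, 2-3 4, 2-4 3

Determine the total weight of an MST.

Prim, starting at 2.
Step 1: frontier [2-4 3, 2-3 4, 0-2 14] → take 2-4 (3); add 4.
Step 2: frontier [2-3 4, 0-2 14, 3-4 1, 1-4 6] → take 3-4 (1); add 3.
Step 3: frontier [0-2 14, 1-4 6] → take 1-4 (6); add 1.
Step 4: frontier [0-1 6, 0-2 14] → take 0-1 (6); add 0.
MST edges: 2-4, 3-4, 1-4, 0-1; total weight 3+1+6+6 = 16.

16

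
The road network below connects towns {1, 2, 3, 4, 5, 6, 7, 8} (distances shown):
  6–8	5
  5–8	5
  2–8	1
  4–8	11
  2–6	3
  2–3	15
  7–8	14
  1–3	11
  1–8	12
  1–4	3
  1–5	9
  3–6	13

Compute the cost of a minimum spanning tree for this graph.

Kruskal: consider edges lightest-first.
2–8 (1): add — endpoints in different components.
1–4 (3): add — endpoints in different components.
2–6 (3): add — endpoints in different components.
5–8 (5): add — endpoints in different components.
6–8 (5): skip — 6 and 8 already connected.
1–5 (9): add — endpoints in different components.
1–3 (11): add — endpoints in different components.
4–8 (11): skip — 4 and 8 already connected.
1–8 (12): skip — 1 and 8 already connected.
3–6 (13): skip — 3 and 6 already connected.
7–8 (14): add — endpoints in different components.
MST edges: 2–8, 1–4, 2–6, 5–8, 1–5, 1–3, 7–8; total weight 1+3+3+5+9+11+14 = 46.

46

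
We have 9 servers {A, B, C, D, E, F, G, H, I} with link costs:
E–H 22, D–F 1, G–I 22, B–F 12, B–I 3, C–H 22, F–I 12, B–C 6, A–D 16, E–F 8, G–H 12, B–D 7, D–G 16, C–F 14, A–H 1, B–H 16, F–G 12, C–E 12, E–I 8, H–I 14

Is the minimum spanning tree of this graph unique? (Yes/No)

No

Kruskal: consider edges lightest-first.
A–H (1): add — endpoints in different components.
D–F (1): add — endpoints in different components.
B–I (3): add — endpoints in different components.
B–C (6): add — endpoints in different components.
B–D (7): add — endpoints in different components.
E–F (8): add — endpoints in different components.
E–I (8): skip — E and I already connected.
B–F (12): skip — B and F already connected.
C–E (12): skip — C and E already connected.
F–G (12): add — endpoints in different components.
F–I (12): skip — F and I already connected.
G–H (12): add — endpoints in different components.
Non-tree edge E–I has weight 8, equal to the heaviest edge on its tree cycle — swapping gives another MST of the same weight. Not unique.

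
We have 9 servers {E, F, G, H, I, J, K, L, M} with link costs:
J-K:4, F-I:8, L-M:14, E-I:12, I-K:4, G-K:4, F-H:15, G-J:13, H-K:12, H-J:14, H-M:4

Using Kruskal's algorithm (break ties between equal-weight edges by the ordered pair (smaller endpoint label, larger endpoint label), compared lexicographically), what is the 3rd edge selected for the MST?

Sort edges by weight, then run Kruskal:
G-K (4): add — endpoints in different components.
H-M (4): add — endpoints in different components.
I-K (4): add — endpoints in different components.
J-K (4): add — endpoints in different components.
F-I (8): add — endpoints in different components.
E-I (12): add — endpoints in different components.
H-K (12): add — endpoints in different components.
G-J (13): skip — G and J already connected.
H-J (14): skip — H and J already connected.
L-M (14): add — endpoints in different components.
The 3rd edge added is I-K.

I-K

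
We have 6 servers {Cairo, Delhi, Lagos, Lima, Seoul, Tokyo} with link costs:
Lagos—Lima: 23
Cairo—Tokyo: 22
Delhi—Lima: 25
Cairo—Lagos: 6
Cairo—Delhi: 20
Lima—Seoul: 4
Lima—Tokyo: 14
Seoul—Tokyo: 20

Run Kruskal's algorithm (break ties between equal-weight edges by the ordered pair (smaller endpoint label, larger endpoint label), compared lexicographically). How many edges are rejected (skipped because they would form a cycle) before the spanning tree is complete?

Kruskal: consider edges lightest-first.
Lima—Seoul (4): add. Components now {Lagos} {Lima,Seoul} {Delhi} {Tokyo} {Cairo}
Cairo—Lagos (6): add. Components now {Cairo,Lagos} {Lima,Seoul} {Delhi} {Tokyo}
Lima—Tokyo (14): add. Components now {Cairo,Lagos} {Lima,Seoul,Tokyo} {Delhi}
Cairo—Delhi (20): add. Components now {Cairo,Delhi,Lagos} {Lima,Seoul,Tokyo}
Seoul—Tokyo (20): skip — Seoul and Tokyo already connected.
Cairo—Tokyo (22): add. Components now {Cairo,Delhi,Lagos,Lima,Seoul,Tokyo}
Edges rejected before the tree was complete: 1.

1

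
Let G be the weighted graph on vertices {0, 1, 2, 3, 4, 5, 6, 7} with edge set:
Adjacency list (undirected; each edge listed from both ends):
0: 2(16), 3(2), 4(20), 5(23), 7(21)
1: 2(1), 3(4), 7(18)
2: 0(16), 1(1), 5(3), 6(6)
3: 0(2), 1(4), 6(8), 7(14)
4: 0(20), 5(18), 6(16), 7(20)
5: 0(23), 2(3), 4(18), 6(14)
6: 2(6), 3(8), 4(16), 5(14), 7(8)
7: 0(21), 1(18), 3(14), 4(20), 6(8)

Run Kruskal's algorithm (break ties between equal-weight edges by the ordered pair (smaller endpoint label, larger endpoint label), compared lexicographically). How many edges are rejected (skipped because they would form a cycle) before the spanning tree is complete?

Sort edges by weight, then run Kruskal:
1—2 (1): add — endpoints in different components.
0—3 (2): add — endpoints in different components.
2—5 (3): add — endpoints in different components.
1—3 (4): add — endpoints in different components.
2—6 (6): add — endpoints in different components.
3—6 (8): skip — 3 and 6 already connected.
6—7 (8): add — endpoints in different components.
3—7 (14): skip — 3 and 7 already connected.
5—6 (14): skip — 5 and 6 already connected.
0—2 (16): skip — 0 and 2 already connected.
4—6 (16): add — endpoints in different components.
Edges rejected before the tree was complete: 4.

4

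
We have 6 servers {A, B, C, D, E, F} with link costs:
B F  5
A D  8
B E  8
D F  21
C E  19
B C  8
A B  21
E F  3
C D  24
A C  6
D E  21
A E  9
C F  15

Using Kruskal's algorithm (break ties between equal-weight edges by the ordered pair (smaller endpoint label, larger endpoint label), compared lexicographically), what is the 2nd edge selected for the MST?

B-F

Kruskal's algorithm — process edges by increasing weight (ties by edge label):
E F (3): add — endpoints in different components.
B F (5): add — endpoints in different components.
A C (6): add — endpoints in different components.
A D (8): add — endpoints in different components.
B C (8): add — endpoints in different components.
The 2nd edge added is B F.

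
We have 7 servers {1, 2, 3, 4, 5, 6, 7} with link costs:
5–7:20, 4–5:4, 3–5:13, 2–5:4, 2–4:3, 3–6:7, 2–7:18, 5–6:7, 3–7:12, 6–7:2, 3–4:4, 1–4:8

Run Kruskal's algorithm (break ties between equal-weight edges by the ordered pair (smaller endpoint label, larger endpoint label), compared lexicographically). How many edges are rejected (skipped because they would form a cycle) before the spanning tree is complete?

Kruskal: consider edges lightest-first.
6–7 (2): add. Components now {1} {2} {3} {4} {5} {6,7}
2–4 (3): add. Components now {1} {2,4} {3} {5} {6,7}
2–5 (4): add. Components now {1} {2,4,5} {3} {6,7}
3–4 (4): add. Components now {1} {2,3,4,5} {6,7}
4–5 (4): skip — 4 and 5 already connected.
3–6 (7): add. Components now {1} {2,3,4,5,6,7}
5–6 (7): skip — 5 and 6 already connected.
1–4 (8): add. Components now {1,2,3,4,5,6,7}
Edges rejected before the tree was complete: 2.

2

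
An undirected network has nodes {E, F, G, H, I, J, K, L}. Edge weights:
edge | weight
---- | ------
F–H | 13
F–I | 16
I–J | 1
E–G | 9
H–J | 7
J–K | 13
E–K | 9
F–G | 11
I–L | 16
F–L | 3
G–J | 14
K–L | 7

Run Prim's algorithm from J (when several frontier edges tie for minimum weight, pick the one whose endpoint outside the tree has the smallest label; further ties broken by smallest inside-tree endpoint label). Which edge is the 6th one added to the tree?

E-K

Grow the tree from J using Prim:
Step 1: frontier [I–J 1, H–J 7, J–K 13, G–J 14] → take I–J (1); add I.
Step 2: frontier [F–I 16, I–L 16, H–J 7, J–K 13, G–J 14] → take H–J (7); add H.
Step 3: frontier [F–H 13, F–I 16, I–L 16, J–K 13, G–J 14] → take F–H (13); add F.
Step 4: frontier [F–L 3, F–G 11, I–L 16, J–K 13, G–J 14] → take F–L (3); add L.
Step 5: frontier [F–G 11, J–K 13, G–J 14, K–L 7] → take K–L (7); add K.
Step 6: frontier [F–G 11, G–J 14, E–K 9] → take E–K (9); add E.
Step 7: frontier [E–G 9, F–G 11, G–J 14] → take E–G (9); add G.
The 6th edge added is E–K.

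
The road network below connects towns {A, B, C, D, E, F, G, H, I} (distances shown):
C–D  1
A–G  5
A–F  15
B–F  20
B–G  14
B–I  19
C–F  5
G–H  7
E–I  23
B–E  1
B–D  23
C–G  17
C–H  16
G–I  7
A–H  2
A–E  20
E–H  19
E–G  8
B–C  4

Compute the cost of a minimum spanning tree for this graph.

33

Kruskal's algorithm — process edges by increasing weight (ties by edge label):
B–E (1): add — endpoints in different components.
C–D (1): add — endpoints in different components.
A–H (2): add — endpoints in different components.
B–C (4): add — endpoints in different components.
A–G (5): add — endpoints in different components.
C–F (5): add — endpoints in different components.
G–H (7): skip — G and H already connected.
G–I (7): add — endpoints in different components.
E–G (8): add — endpoints in different components.
MST edges: B–E, C–D, A–H, B–C, A–G, C–F, G–I, E–G; total weight 1+1+2+4+5+5+7+8 = 33.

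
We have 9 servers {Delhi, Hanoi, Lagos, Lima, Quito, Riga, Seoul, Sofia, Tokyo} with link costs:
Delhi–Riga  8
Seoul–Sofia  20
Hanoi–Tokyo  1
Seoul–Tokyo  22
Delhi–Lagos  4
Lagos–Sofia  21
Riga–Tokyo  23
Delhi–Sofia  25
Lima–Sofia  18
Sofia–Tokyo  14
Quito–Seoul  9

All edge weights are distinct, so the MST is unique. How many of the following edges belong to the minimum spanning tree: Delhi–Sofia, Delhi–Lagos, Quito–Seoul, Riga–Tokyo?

2

Kruskal's algorithm — process edges by increasing weight (ties by edge label):
Hanoi–Tokyo (1): add — endpoints in different components.
Delhi–Lagos (4): add — endpoints in different components.
Delhi–Riga (8): add — endpoints in different components.
Quito–Seoul (9): add — endpoints in different components.
Sofia–Tokyo (14): add — endpoints in different components.
Lima–Sofia (18): add — endpoints in different components.
Seoul–Sofia (20): add — endpoints in different components.
Lagos–Sofia (21): add — endpoints in different components.
MST edge set: {Hanoi–Tokyo, Delhi–Lagos, Delhi–Riga, Quito–Seoul, Sofia–Tokyo, Lima–Sofia, Seoul–Sofia, Lagos–Sofia}.
Of the listed edges, {Delhi–Lagos, Quito–Seoul} are in the MST → 2.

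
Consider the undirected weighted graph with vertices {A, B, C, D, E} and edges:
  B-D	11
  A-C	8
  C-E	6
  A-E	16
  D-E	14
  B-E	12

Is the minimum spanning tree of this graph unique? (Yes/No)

Yes

Kruskal: consider edges lightest-first.
C-E (6): add — endpoints in different components.
A-C (8): add — endpoints in different components.
B-D (11): add — endpoints in different components.
B-E (12): add — endpoints in different components.
Every non-tree edge has weight strictly greater than the heaviest edge on the tree path between its endpoints, so the MST is unique.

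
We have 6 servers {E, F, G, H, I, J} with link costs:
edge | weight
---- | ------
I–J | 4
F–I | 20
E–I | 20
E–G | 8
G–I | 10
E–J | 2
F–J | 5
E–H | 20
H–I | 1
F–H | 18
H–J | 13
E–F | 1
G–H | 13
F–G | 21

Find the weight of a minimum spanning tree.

16

Prim's algorithm from J:
Step 1: frontier [E–J 2, I–J 4, F–J 5, H–J 13] → take E–J (2); add E.
Step 2: frontier [E–F 1, E–G 8, E–H 20, E–I 20, I–J 4, F–J 5, H–J 13] → take E–F (1); add F.
Step 3: frontier [E–G 8, E–H 20, E–I 20, F–H 18, F–I 20, F–G 21, I–J 4, H–J 13] → take I–J (4); add I.
Step 4: frontier [E–G 8, E–H 20, F–H 18, F–G 21, H–I 1, G–I 10, H–J 13] → take H–I (1); add H.
Step 5: frontier [E–G 8, F–G 21, G–H 13, G–I 10] → take E–G (8); add G.
MST edges: E–J, E–F, I–J, H–I, E–G; total weight 2+1+4+1+8 = 16.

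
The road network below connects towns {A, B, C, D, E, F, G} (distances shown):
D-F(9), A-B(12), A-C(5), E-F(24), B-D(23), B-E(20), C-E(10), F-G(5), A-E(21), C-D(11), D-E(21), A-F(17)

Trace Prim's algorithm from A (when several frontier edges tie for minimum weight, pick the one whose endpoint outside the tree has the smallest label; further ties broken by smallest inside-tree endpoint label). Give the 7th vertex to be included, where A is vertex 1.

B

Prim's algorithm from A:
Step 1: cheapest edge leaving the tree is A-C (5); add C.
Step 2: cheapest edge leaving the tree is C-E (10); add E.
Step 3: cheapest edge leaving the tree is C-D (11); add D.
Step 4: cheapest edge leaving the tree is D-F (9); add F.
Step 5: cheapest edge leaving the tree is F-G (5); add G.
Step 6: cheapest edge leaving the tree is A-B (12); add B.
Vertex order: A, C, E, D, F, G, B. The 7th vertex is B.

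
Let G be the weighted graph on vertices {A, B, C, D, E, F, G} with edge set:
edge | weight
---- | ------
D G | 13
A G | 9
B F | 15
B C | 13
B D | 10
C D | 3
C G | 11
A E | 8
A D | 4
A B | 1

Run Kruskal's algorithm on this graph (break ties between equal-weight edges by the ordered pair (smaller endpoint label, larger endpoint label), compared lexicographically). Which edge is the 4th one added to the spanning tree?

A-E

Kruskal: consider edges lightest-first.
A B (1): add. Components now {A,B} {C} {D} {E} {F} {G}
C D (3): add. Components now {A,B} {C,D} {E} {F} {G}
A D (4): add. Components now {A,B,C,D} {E} {F} {G}
A E (8): add. Components now {A,B,C,D,E} {F} {G}
A G (9): add. Components now {A,B,C,D,E,G} {F}
B D (10): skip — B and D already connected.
C G (11): skip — C and G already connected.
B C (13): skip — B and C already connected.
D G (13): skip — D and G already connected.
B F (15): add. Components now {A,B,C,D,E,F,G}
The 4th edge added is A E.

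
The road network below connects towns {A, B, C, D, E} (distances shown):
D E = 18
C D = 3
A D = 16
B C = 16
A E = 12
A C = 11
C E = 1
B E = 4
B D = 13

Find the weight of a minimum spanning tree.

19

Prim, starting at A.
Step 1: cheapest edge leaving the tree is A C (11); add C.
Step 2: cheapest edge leaving the tree is C E (1); add E.
Step 3: cheapest edge leaving the tree is C D (3); add D.
Step 4: cheapest edge leaving the tree is B E (4); add B.
MST edges: A C, C E, C D, B E; total weight 11+1+3+4 = 19.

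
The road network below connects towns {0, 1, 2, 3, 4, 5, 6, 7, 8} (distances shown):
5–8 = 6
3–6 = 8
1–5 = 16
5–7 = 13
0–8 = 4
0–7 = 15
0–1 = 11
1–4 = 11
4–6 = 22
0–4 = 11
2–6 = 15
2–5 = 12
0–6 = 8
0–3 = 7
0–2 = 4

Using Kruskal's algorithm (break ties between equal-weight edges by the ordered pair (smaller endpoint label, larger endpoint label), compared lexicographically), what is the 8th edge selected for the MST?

Kruskal's algorithm — process edges by increasing weight (ties by edge label):
0–2 (4): add — endpoints in different components.
0–8 (4): add — endpoints in different components.
5–8 (6): add — endpoints in different components.
0–3 (7): add — endpoints in different components.
0–6 (8): add — endpoints in different components.
3–6 (8): skip — 3 and 6 already connected.
0–1 (11): add — endpoints in different components.
0–4 (11): add — endpoints in different components.
1–4 (11): skip — 1 and 4 already connected.
2–5 (12): skip — 2 and 5 already connected.
5–7 (13): add — endpoints in different components.
The 8th edge added is 5–7.

5-7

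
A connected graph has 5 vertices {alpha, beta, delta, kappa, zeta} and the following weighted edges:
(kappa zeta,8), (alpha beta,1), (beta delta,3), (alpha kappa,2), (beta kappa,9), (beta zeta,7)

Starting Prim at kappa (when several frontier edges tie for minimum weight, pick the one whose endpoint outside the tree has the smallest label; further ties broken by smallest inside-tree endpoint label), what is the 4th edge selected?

Grow the tree from kappa using Prim:
Step 1: frontier [alpha kappa 2, kappa zeta 8, beta kappa 9] → take alpha kappa (2); add alpha.
Step 2: frontier [alpha beta 1, kappa zeta 8, beta kappa 9] → take alpha beta (1); add beta.
Step 3: frontier [beta delta 3, beta zeta 7, kappa zeta 8] → take beta delta (3); add delta.
Step 4: frontier [beta zeta 7, kappa zeta 8] → take beta zeta (7); add zeta.
The 4th edge added is beta zeta.

beta-zeta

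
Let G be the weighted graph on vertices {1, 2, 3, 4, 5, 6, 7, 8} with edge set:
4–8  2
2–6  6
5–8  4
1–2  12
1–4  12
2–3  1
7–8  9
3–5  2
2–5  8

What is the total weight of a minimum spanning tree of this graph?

Sort edges by weight, then run Kruskal:
2–3 (1): add — endpoints in different components.
3–5 (2): add — endpoints in different components.
4–8 (2): add — endpoints in different components.
5–8 (4): add — endpoints in different components.
2–6 (6): add — endpoints in different components.
2–5 (8): skip — 2 and 5 already connected.
7–8 (9): add — endpoints in different components.
1–2 (12): add — endpoints in different components.
MST edges: 2–3, 3–5, 4–8, 5–8, 2–6, 7–8, 1–2; total weight 1+2+2+4+6+9+12 = 36.

36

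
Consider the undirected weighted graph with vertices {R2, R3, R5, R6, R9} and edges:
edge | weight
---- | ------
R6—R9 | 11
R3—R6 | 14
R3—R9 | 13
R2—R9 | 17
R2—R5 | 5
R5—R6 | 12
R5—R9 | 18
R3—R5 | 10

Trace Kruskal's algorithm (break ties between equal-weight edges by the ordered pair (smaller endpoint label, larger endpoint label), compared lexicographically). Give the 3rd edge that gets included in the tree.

Kruskal's algorithm — process edges by increasing weight (ties by edge label):
R2—R5 (5): add — endpoints in different components.
R3—R5 (10): add — endpoints in different components.
R6—R9 (11): add — endpoints in different components.
R5—R6 (12): add — endpoints in different components.
The 3rd edge added is R6—R9.

R6-R9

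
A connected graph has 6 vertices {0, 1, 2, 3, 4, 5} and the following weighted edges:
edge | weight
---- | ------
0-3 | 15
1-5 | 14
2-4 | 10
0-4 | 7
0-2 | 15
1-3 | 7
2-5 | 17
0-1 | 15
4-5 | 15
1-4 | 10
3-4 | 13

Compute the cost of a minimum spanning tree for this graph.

Kruskal's algorithm — process edges by increasing weight (ties by edge label):
0-4 (7): add. Components now {0,4} {1} {2} {3} {5}
1-3 (7): add. Components now {0,4} {1,3} {2} {5}
1-4 (10): add. Components now {0,1,3,4} {2} {5}
2-4 (10): add. Components now {0,1,2,3,4} {5}
3-4 (13): skip — 3 and 4 already connected.
1-5 (14): add. Components now {0,1,2,3,4,5}
MST edges: 0-4, 1-3, 1-4, 2-4, 1-5; total weight 7+7+10+10+14 = 48.

48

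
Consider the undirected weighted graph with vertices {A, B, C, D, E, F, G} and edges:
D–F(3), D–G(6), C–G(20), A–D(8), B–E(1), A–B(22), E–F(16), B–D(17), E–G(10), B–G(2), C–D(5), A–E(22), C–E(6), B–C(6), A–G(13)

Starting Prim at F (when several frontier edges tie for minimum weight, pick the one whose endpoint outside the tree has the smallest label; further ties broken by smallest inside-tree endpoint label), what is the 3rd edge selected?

Prim's algorithm from F:
Step 1: cheapest edge leaving the tree is D–F (3); add D.
Step 2: cheapest edge leaving the tree is C–D (5); add C.
Step 3: cheapest edge leaving the tree is B–C (6); add B.
Step 4: cheapest edge leaving the tree is B–E (1); add E.
Step 5: cheapest edge leaving the tree is B–G (2); add G.
Step 6: cheapest edge leaving the tree is A–D (8); add A.
The 3rd edge added is B–C.

B-C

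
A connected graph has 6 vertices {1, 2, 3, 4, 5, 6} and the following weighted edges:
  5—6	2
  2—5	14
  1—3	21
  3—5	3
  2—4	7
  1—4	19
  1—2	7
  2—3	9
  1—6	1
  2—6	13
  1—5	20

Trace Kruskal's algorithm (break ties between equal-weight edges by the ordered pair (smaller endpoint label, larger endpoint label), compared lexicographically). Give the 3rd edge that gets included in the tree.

3-5

Kruskal's algorithm — process edges by increasing weight (ties by edge label):
1—6 (1): add — endpoints in different components.
5—6 (2): add — endpoints in different components.
3—5 (3): add — endpoints in different components.
1—2 (7): add — endpoints in different components.
2—4 (7): add — endpoints in different components.
The 3rd edge added is 3—5.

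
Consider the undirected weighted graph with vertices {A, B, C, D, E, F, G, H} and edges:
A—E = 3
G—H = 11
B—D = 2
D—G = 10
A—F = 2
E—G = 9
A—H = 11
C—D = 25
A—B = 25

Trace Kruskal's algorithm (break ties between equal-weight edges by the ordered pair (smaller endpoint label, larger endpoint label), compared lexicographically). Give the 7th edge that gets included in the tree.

C-D

Kruskal's algorithm — process edges by increasing weight (ties by edge label):
A—F (2): add — endpoints in different components.
B—D (2): add — endpoints in different components.
A—E (3): add — endpoints in different components.
E—G (9): add — endpoints in different components.
D—G (10): add — endpoints in different components.
A—H (11): add — endpoints in different components.
G—H (11): skip — G and H already connected.
A—B (25): skip — A and B already connected.
C—D (25): add — endpoints in different components.
The 7th edge added is C—D.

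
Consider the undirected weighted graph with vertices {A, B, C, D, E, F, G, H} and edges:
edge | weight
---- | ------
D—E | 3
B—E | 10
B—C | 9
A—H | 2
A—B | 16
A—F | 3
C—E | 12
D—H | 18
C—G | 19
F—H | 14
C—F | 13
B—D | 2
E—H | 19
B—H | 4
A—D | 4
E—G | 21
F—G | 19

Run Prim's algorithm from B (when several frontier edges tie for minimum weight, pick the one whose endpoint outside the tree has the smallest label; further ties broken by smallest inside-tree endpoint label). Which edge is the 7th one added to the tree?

Prim, starting at B.
Step 1: cheapest edge leaving the tree is B—D (2); add D.
Step 2: cheapest edge leaving the tree is D—E (3); add E.
Step 3: cheapest edge leaving the tree is A—D (4); add A.
Step 4: cheapest edge leaving the tree is A—H (2); add H.
Step 5: cheapest edge leaving the tree is A—F (3); add F.
Step 6: cheapest edge leaving the tree is B—C (9); add C.
Step 7: cheapest edge leaving the tree is C—G (19); add G.
The 7th edge added is C—G.

C-G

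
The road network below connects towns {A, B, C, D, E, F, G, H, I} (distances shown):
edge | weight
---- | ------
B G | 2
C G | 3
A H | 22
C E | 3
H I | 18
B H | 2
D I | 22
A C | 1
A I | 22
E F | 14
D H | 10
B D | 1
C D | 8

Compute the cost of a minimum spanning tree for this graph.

Prim, starting at B.
Step 1: cheapest edge leaving the tree is B D (1); add D.
Step 2: cheapest edge leaving the tree is B G (2); add G.
Step 3: cheapest edge leaving the tree is B H (2); add H.
Step 4: cheapest edge leaving the tree is C G (3); add C.
Step 5: cheapest edge leaving the tree is A C (1); add A.
Step 6: cheapest edge leaving the tree is C E (3); add E.
Step 7: cheapest edge leaving the tree is E F (14); add F.
Step 8: cheapest edge leaving the tree is H I (18); add I.
MST edges: B D, B G, B H, C G, A C, C E, E F, H I; total weight 1+2+2+3+1+3+14+18 = 44.

44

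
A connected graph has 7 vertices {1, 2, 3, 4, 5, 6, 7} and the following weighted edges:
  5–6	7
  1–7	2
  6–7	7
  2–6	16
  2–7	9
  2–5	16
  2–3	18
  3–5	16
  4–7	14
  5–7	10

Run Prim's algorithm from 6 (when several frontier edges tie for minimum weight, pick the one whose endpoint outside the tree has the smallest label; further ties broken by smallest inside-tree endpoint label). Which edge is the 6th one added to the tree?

3-5

Prim's algorithm from 6:
Step 1: frontier [5–6 7, 6–7 7, 2–6 16] → take 5–6 (7); add 5.
Step 2: frontier [5–7 10, 2–5 16, 3–5 16, 6–7 7, 2–6 16] → take 6–7 (7); add 7.
Step 3: frontier [2–5 16, 3–5 16, 2–6 16, 1–7 2, 2–7 9, 4–7 14] → take 1–7 (2); add 1.
Step 4: frontier [2–5 16, 3–5 16, 2–6 16, 2–7 9, 4–7 14] → take 2–7 (9); add 2.
Step 5: frontier [2–3 18, 3–5 16, 4–7 14] → take 4–7 (14); add 4.
Step 6: frontier [2–3 18, 3–5 16] → take 3–5 (16); add 3.
The 6th edge added is 3–5.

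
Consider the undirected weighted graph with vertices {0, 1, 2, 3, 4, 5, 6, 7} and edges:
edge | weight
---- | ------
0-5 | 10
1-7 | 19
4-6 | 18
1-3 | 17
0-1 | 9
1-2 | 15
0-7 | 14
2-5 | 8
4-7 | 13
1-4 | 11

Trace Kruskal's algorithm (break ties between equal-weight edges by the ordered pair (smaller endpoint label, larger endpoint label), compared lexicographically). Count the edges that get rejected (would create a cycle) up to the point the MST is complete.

Sort edges by weight, then run Kruskal:
2-5 (8): add — endpoints in different components.
0-1 (9): add — endpoints in different components.
0-5 (10): add — endpoints in different components.
1-4 (11): add — endpoints in different components.
4-7 (13): add — endpoints in different components.
0-7 (14): skip — 0 and 7 already connected.
1-2 (15): skip — 1 and 2 already connected.
1-3 (17): add — endpoints in different components.
4-6 (18): add — endpoints in different components.
Edges rejected before the tree was complete: 2.

2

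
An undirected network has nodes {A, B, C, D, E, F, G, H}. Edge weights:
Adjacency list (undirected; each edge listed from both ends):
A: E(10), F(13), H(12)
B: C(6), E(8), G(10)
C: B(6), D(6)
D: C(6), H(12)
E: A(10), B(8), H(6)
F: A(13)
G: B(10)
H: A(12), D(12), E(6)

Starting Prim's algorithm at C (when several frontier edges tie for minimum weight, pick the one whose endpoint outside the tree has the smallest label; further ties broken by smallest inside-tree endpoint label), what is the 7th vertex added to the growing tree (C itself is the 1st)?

G

Prim's algorithm from C:
Step 1: cheapest edge leaving the tree is B-C (6); add B.
Step 2: cheapest edge leaving the tree is C-D (6); add D.
Step 3: cheapest edge leaving the tree is B-E (8); add E.
Step 4: cheapest edge leaving the tree is E-H (6); add H.
Step 5: cheapest edge leaving the tree is A-E (10); add A.
Step 6: cheapest edge leaving the tree is B-G (10); add G.
Step 7: cheapest edge leaving the tree is A-F (13); add F.
Vertex order: C, B, D, E, H, A, G, F. The 7th vertex is G.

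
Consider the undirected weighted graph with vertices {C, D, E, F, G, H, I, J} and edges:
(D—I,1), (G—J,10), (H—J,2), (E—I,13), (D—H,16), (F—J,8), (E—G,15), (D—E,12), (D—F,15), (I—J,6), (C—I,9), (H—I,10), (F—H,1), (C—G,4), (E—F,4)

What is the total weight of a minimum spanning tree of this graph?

27

Kruskal: consider edges lightest-first.
D—I (1): add — endpoints in different components.
F—H (1): add — endpoints in different components.
H—J (2): add — endpoints in different components.
C—G (4): add — endpoints in different components.
E—F (4): add — endpoints in different components.
I—J (6): add — endpoints in different components.
F—J (8): skip — F and J already connected.
C—I (9): add — endpoints in different components.
MST edges: D—I, F—H, H—J, C—G, E—F, I—J, C—I; total weight 1+1+2+4+4+6+9 = 27.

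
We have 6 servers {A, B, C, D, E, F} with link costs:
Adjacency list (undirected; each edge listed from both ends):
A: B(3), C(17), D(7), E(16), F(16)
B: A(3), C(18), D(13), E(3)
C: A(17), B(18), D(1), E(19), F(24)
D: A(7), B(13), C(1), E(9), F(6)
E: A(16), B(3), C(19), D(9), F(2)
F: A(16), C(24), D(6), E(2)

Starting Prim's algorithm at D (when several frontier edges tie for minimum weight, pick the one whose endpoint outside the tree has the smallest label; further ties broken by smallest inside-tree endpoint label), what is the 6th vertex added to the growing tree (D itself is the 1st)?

A

Prim's algorithm from D:
Step 1: frontier [C D 1, D F 6, A D 7, D E 9, B D 13] → take C D (1); add C.
Step 2: frontier [A C 17, B C 18, C E 19, C F 24, D F 6, A D 7, D E 9, B D 13] → take D F (6); add F.
Step 3: frontier [A C 17, B C 18, C E 19, A D 7, D E 9, B D 13, E F 2, A F 16] → take E F (2); add E.
Step 4: frontier [A C 17, B C 18, A D 7, B D 13, B E 3, A E 16, A F 16] → take B E (3); add B.
Step 5: frontier [A B 3, A C 17, A D 7, A E 16, A F 16] → take A B (3); add A.
Vertex order: D, C, F, E, B, A. The 6th vertex is A.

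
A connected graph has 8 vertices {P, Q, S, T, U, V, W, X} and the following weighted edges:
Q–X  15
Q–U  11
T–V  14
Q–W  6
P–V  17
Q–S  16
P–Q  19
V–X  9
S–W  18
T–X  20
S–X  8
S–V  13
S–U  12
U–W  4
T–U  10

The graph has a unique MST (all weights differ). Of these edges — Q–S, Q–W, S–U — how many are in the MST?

Kruskal: consider edges lightest-first.
U–W (4): add — endpoints in different components.
Q–W (6): add — endpoints in different components.
S–X (8): add — endpoints in different components.
V–X (9): add — endpoints in different components.
T–U (10): add — endpoints in different components.
Q–U (11): skip — Q and U already connected.
S–U (12): add — endpoints in different components.
S–V (13): skip — S and V already connected.
T–V (14): skip — V and T already connected.
Q–X (15): skip — X and Q already connected.
Q–S (16): skip — S and Q already connected.
P–V (17): add — endpoints in different components.
MST edge set: {U–W, Q–W, S–X, V–X, T–U, S–U, P–V}.
Of the listed edges, {Q–W, S–U} are in the MST → 2.

2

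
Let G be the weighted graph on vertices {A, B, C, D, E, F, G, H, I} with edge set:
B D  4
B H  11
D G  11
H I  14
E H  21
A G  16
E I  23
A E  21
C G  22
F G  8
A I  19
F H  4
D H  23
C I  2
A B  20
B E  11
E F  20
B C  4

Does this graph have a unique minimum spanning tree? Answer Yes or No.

No

Sort edges by weight, then run Kruskal:
C I (2): add — endpoints in different components.
B C (4): add — endpoints in different components.
B D (4): add — endpoints in different components.
F H (4): add — endpoints in different components.
F G (8): add — endpoints in different components.
B E (11): add — endpoints in different components.
B H (11): add — endpoints in different components.
D G (11): skip — D and G already connected.
H I (14): skip — H and I already connected.
A G (16): add — endpoints in different components.
Non-tree edge D G has weight 11, equal to the heaviest edge on its tree cycle — swapping gives another MST of the same weight. Not unique.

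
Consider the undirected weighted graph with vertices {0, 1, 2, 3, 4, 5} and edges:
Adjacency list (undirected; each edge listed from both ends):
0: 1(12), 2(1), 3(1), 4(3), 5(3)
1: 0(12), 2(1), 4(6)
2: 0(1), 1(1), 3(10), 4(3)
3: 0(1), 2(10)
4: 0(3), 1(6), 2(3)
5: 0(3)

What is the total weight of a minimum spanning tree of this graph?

Sort edges by weight, then run Kruskal:
0—2 (1): add. Components now {0,2} {1} {3} {4} {5}
0—3 (1): add. Components now {0,2,3} {1} {4} {5}
1—2 (1): add. Components now {0,1,2,3} {4} {5}
0—4 (3): add. Components now {0,1,2,3,4} {5}
0—5 (3): add. Components now {0,1,2,3,4,5}
MST edges: 0—2, 0—3, 1—2, 0—4, 0—5; total weight 1+1+1+3+3 = 9.

9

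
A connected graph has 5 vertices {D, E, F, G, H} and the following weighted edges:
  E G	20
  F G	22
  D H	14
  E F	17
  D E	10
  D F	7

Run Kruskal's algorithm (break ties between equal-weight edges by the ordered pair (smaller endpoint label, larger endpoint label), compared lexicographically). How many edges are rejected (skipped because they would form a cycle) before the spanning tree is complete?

1

Kruskal's algorithm — process edges by increasing weight (ties by edge label):
D F (7): add. Components now {D,F} {E} {G} {H}
D E (10): add. Components now {D,E,F} {G} {H}
D H (14): add. Components now {D,E,F,H} {G}
E F (17): skip — E and F already connected.
E G (20): add. Components now {D,E,F,G,H}
Edges rejected before the tree was complete: 1.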